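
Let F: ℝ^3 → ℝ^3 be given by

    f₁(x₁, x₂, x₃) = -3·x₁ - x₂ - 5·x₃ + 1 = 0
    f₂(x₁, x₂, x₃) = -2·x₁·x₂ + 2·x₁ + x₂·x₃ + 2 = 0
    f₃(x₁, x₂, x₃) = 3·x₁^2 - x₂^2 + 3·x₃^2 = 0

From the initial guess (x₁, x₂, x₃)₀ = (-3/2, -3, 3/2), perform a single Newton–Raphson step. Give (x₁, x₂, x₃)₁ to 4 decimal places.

At (-3/2, -3, 3/2): F = (1.0000, -14.5000, 4.5000).
Jacobian J = [[-3, -1, -5], [-2·x₂ + 2, -2·x₁ + x₃, x₂], [6·x₁, -2·x₂, 6·x₃]].
At the point, J = [[-3.0000, -1.0000, -5.0000], [8.0000, 4.5000, -3.0000], [-9.0000, 6.0000, 9.0000]] (det J = -573.0000).
Solving J·Δ = −F gives Δ = (0.8338, 1.3586, -0.5720).
Then the next iterate is (x₁, x₂, x₃)₁ = (-0.6662, -1.6414, 0.9280).

(-0.6662, -1.6414, 0.9280)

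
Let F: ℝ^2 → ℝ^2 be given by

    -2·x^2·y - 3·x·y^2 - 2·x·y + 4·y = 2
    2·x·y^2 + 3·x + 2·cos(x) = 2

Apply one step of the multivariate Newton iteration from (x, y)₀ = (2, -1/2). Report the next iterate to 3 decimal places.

At (2, -1/2): F = (0.500, 4.16771).
Jacobian J = [[-4·x·y - 3·y^2 - 2·y, -2·x^2 - 6·x·y - 2·x + 4], [2·y^2 - 2·sin(x) + 3, 4·x·y]].
At the point, J = [[4.250, -2.000], [1.68141, -4.000]] (det J = -13.63719).
Solving J·Δ = −F gives Δ = (0.465, 1.237).
Then the next iterate is (x, y)₁ = (2.465, 0.737).

(2.465, 0.737)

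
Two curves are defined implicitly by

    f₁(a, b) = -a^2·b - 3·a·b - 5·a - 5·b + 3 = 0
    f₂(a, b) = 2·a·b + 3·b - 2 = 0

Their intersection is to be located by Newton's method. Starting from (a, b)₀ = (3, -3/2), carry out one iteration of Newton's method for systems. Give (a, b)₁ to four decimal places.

(23.5333, 7.0667)

At (3, -3/2): F = (22.5000, -15.5000).
Jacobian J = [[-2·a·b - 3·b - 5, -a^2 - 3·a - 5], [2·b, 2·a + 3]].
At the point, J = [[8.5000, -23.0000], [-3.0000, 9.0000]] (det J = 7.5000).
Solving J·Δ = −F gives Δ = (20.5333, 8.5667).
Then the next iterate is (a, b)₁ = (23.5333, 7.0667).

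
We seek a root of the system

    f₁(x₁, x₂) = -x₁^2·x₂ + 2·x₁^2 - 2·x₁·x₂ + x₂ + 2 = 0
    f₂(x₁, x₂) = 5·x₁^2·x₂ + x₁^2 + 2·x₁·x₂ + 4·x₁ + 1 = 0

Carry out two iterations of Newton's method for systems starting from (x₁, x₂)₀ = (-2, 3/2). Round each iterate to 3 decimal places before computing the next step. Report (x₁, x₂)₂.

At (-2, 3/2): F = (11.500, 21.000).
Jacobian J = [[-2·x₁·x₂ + 4·x₁ - 2·x₂, -x₁^2 - 2·x₁ + 1], [10·x₁·x₂ + 2·x₁ + 2·x₂ + 4, 5·x₁^2 + 2·x₁]].
At the point, J = [[-5.000, 1.000], [-27.000, 16.000]] (det J = -53.000).
Solving J·Δ = −F gives Δ = (3.075, 3.877).
Then the next iterate is (x₁, x₂)₁ = (1.075, 5.377).
Round to (1.075, 5.377) and repeat: F = (-8.08610, 49.08515), J = [[-18.01455, -2.30563], [74.70675, 7.92812]].
Δ = (-1.667, 9.521), so (x₁, x₂)₂ = (-0.592, 14.898).

(-0.592, 14.898)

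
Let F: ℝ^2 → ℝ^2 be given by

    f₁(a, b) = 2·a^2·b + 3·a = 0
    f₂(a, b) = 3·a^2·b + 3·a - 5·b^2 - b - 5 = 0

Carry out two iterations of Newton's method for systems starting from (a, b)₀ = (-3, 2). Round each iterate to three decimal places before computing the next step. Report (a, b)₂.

At (-3, 2): F = (27.000, 18.000).
Jacobian J = [[4·a·b + 3, 2·a^2], [6·a·b + 3, 3·a^2 - 10·b - 1]].
At the point, J = [[-21.000, 18.000], [-33.000, 6.000]] (det J = 468.000).
Solving J·Δ = −F gives Δ = (0.346, -1.096).
Then the next iterate is (a, b)₁ = (-2.654, 0.904).
Round to (-2.654, 0.904) and repeat: F = (4.77304, 1.15048), J = [[-6.59686, 14.08743], [-11.39530, 11.09115]].
Δ = (-0.420, -0.536), so (a, b)₂ = (-3.074, 0.368).

(-3.074, 0.368)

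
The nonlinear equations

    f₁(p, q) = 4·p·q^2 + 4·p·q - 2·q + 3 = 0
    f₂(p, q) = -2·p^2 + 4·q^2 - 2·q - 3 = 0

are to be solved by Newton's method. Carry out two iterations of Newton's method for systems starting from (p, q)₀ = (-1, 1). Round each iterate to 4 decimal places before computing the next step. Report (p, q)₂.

At (-1, 1): F = (-7.0000, -3.0000).
Jacobian J = [[4·q^2 + 4·q, 8·p·q + 4·p - 2], [-4·p, 8·q - 2]].
At the point, J = [[8.0000, -14.0000], [4.0000, 6.0000]] (det J = 104.0000).
Solving J·Δ = −F gives Δ = (0.8077, -0.0385).
Then the next iterate is (p, q)₁ = (-0.1923, 0.9615).
Round to (-0.1923, 0.9615) and repeat: F = (-0.373698, -1.299030), J = [[7.543929, -4.248372], [0.7692, 5.6920]].
Δ = (0.1655, 0.2059), so (p, q)₂ = (-0.0268, 1.1674).

(-0.0268, 1.1674)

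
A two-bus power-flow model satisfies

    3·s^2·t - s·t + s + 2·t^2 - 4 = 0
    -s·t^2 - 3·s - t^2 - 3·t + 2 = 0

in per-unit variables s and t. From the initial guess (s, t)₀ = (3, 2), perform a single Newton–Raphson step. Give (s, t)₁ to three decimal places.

(2.735, 0.571)

At (3, 2): F = (55.000, -29.000).
Jacobian J = [[6·s·t - t + 1, 3·s^2 - s + 4·t], [-t^2 - 3, -2·s·t - 2·t - 3]].
At the point, J = [[35.000, 32.000], [-7.000, -19.000]] (det J = -441.000).
Solving J·Δ = −F gives Δ = (-0.265, -1.429).
Then the next iterate is (s, t)₁ = (2.735, 0.571).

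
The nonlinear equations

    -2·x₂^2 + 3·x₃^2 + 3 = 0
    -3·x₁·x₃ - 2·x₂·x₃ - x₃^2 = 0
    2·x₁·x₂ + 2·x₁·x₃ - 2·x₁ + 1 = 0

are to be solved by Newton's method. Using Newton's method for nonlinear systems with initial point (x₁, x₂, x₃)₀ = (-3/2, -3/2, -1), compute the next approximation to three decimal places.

(-0.110, -1.330, -0.580)

At (-3/2, -3/2, -1): F = (1.500, -8.500, 11.500).
Jacobian J = [[0, -4·x₂, 6·x₃], [-3·x₃, -2·x₃, -3·x₁ - 2·x₂ - 2·x₃], [2·x₂ + 2·x₃ - 2, 2·x₁, 2·x₁]].
At the point, J = [[0.000, 6.000, -6.000], [3.000, 2.000, 9.500], [-7.000, -3.000, -3.000]] (det J = -375.000).
Solving J·Δ = −F gives Δ = (1.390, 0.170, 0.420).
Then the next iterate is (x₁, x₂, x₃)₁ = (-0.110, -1.330, -0.580).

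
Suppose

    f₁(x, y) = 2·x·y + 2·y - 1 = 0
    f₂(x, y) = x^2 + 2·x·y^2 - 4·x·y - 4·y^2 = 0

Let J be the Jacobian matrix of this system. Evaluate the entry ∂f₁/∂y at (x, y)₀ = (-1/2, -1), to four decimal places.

1.0000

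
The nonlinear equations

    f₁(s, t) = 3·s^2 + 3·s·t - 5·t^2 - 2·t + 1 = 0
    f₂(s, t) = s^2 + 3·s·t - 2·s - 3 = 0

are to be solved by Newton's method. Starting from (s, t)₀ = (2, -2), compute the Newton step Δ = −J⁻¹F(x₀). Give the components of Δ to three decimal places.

At (2, -2): F = (-15.000, -15.000).
Jacobian J = [[6·s + 3·t, 3·s - 10·t - 2], [2·s + 3·t - 2, 3·s]].
At the point, J = [[6.000, 24.000], [-4.000, 6.000]] (det J = 132.000).
Solving J·Δ = −F gives Δ = (-2.045, 1.136).

(-2.045, 1.136)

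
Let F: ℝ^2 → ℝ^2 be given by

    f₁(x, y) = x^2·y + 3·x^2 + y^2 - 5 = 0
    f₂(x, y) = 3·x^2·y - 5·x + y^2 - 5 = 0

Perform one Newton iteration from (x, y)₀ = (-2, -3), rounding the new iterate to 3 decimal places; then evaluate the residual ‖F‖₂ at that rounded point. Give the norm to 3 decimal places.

At (-2, -3): F = (4.000, -22.000).
Jacobian J = [[2·x·y + 6·x, x^2 + 2·y], [6·x·y - 5, 3·x^2 + 2·y]].
At the point, J = [[0.000, -2.000], [31.000, 6.000]] (det J = 62.000).
Solving J·Δ = −F gives Δ = (0.323, 2.000).
Then the next iterate is (x, y)₁ = (-1.677, -1.000).
Re-evaluating at (-1.677, -1.000): F = (1.62466, -4.05199), so ‖F‖₂ = 4.366.

4.366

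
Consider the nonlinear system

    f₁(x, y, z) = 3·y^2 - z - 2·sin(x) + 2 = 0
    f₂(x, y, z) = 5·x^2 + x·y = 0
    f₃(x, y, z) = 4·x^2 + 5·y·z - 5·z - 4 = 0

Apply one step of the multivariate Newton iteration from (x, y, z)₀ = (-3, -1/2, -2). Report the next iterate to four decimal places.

(-1.7766, 2.5618, -3.7307)

At (-3, -1/2, -2): F = (5.032240, 46.5000, 47.0000).
Jacobian J = [[-2·cos(x), 6·y, -1], [10·x + y, x, 0], [8·x, 5·z, 5·y - 5]].
At the point, J = [[1.979985, -3.0000, -1.0000], [-30.5000, -3.0000, 0.0000], [-24.0000, -10.0000, -7.5000]] (det J = 497.799662).
Solving J·Δ = −F gives Δ = (1.2234, 3.0618, -1.7307).
Then the next iterate is (x, y, z)₁ = (-1.7766, 2.5618, -3.7307).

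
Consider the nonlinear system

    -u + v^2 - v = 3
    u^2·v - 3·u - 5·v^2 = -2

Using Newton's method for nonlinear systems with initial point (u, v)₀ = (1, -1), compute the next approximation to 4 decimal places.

At (1, -1): F = (-2.0000, -7.0000).
Jacobian J = [[-1, 2·v - 1], [2·u·v - 3, u^2 - 10·v]].
At the point, J = [[-1.0000, -3.0000], [-5.0000, 11.0000]] (det J = -26.0000).
Solving J·Δ = −F gives Δ = (-1.6538, -0.1154).
Then the next iterate is (u, v)₁ = (-0.6538, -1.1154).

(-0.6538, -1.1154)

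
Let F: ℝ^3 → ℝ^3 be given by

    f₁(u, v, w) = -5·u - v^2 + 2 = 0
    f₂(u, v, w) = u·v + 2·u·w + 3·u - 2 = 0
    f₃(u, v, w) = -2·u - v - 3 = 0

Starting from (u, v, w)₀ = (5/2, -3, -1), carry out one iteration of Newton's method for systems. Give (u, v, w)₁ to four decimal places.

(-0.4118, -2.1765, -1.1765)

At (5/2, -3, -1): F = (-19.5000, -7.0000, -5.0000).
Jacobian J = [[-5, -2·v, 0], [v + 2·w + 3, u, 2·u], [-2, -1, 0]].
At the point, J = [[-5.0000, 6.0000, 0.0000], [-2.0000, 2.5000, 5.0000], [-2.0000, -1.0000, 0.0000]] (det J = -85.0000).
Solving J·Δ = −F gives Δ = (-2.9118, 0.8235, -0.1765).
Then the next iterate is (u, v, w)₁ = (-0.4118, -2.1765, -1.1765).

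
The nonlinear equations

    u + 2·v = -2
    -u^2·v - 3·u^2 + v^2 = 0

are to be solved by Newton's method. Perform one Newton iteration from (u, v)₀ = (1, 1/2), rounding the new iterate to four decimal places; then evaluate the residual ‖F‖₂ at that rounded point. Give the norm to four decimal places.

At (1, 1/2): F = (4.0000, -3.2500).
Jacobian J = [[1, 2], [-2·u·v - 6·u, -u^2 + 2·v]].
At the point, J = [[1.0000, 2.0000], [-7.0000, 0.0000]] (det J = 14.0000).
Solving J·Δ = −F gives Δ = (-0.4643, -1.7679).
Then the next iterate is (u, v)₁ = (0.5357, -1.2679).
Re-evaluating at (0.5357, -1.2679): F = (-0.0001, 1.110502), so ‖F‖₂ = 1.1105.

1.1105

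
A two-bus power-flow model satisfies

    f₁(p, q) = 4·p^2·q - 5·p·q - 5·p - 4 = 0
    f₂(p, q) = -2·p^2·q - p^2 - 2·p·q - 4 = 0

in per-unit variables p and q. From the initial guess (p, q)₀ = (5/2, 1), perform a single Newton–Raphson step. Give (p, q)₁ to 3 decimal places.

(-8.617, 10.213)

At (5/2, 1): F = (-4.000, -27.750).
Jacobian J = [[8·p·q - 5·q - 5, 4·p^2 - 5·p], [-4·p·q - 2·p - 2·q, -2·p^2 - 2·p]].
At the point, J = [[10.000, 12.500], [-17.000, -17.500]] (det J = 37.500).
Solving J·Δ = −F gives Δ = (-11.117, 9.213).
Then the next iterate is (p, q)₁ = (-8.617, 10.213).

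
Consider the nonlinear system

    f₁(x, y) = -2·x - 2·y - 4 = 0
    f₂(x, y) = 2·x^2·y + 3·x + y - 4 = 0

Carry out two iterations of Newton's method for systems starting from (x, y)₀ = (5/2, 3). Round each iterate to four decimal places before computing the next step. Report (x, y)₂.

At (5/2, 3): F = (-15.0000, 44.0000).
Jacobian J = [[-2, -2], [4·x·y + 3, 2·x^2 + 1]].
At the point, J = [[-2.0000, -2.0000], [33.0000, 13.5000]] (det J = 39.0000).
Solving J·Δ = −F gives Δ = (2.9359, -10.4359).
Then the next iterate is (x, y)₁ = (5.4359, -7.4359).
Round to (5.4359, -7.4359) and repeat: F = (0.0000, -434.575149), J = [[-2.0000, -2.0000], [-158.683235, 60.098018]].
Δ = (-1.9863, 1.9863), so (x, y)₂ = (3.4496, -5.4496).

(3.4496, -5.4496)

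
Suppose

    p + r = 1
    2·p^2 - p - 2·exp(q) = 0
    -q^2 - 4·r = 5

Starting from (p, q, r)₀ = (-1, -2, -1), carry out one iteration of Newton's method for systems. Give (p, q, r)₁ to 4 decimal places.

(-0.6661, 1.9161, 1.6661)

At (-1, -2, -1): F = (-3.0000, 2.729329, -5.0000).
Jacobian J = [[1, 0, 1], [4·p - 1, -2·exp(q), 0], [0, -2·q, -4]].
At the point, J = [[1.0000, 0.0000, 1.0000], [-5.0000, -0.270671, 0.0000], [0.0000, 4.0000, -4.0000]] (det J = -18.917318).
Solving J·Δ = −F gives Δ = (0.3339, 3.9161, 2.6661).
Then the next iterate is (p, q, r)₁ = (-0.6661, 1.9161, 1.6661).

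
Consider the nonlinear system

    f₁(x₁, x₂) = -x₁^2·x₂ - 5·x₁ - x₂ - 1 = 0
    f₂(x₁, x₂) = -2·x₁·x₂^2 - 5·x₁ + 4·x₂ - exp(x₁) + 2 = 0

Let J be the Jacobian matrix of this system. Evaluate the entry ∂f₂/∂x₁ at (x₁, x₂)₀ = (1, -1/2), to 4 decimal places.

∂f₂/∂x₁ = -2·x₂^2 - exp(x₁) - 5.
At (1, -1/2) this is -8.2183.

-8.2183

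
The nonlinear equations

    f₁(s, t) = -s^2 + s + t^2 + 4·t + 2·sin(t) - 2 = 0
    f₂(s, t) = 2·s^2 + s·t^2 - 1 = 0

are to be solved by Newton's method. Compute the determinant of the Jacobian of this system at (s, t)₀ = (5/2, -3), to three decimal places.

J = [[-2·s + 1, 2·t + 2·cos(t) + 4], [4·s + t^2, 2·s·t]].
At the point, J = [[-4.000, -3.97998], [19.000, -15.000]].
det J = 135.620.

135.620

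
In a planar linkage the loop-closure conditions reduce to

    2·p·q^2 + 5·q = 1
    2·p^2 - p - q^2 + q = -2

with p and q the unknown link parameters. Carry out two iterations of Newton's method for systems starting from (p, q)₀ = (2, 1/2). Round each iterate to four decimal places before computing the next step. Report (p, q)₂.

(-0.3625, 0.2240)

At (2, 1/2): F = (2.5000, 8.2500).
Jacobian J = [[2·q^2, 4·p·q + 5], [4·p - 1, -2·q + 1]].
At the point, J = [[0.5000, 9.0000], [7.0000, 0.0000]] (det J = -63.0000).
Solving J·Δ = −F gives Δ = (-1.1786, -0.2123).
Then the next iterate is (p, q)₁ = (0.8214, 0.2877).
Round to (0.8214, 0.2877) and repeat: F = (0.574477, 2.732925), J = [[0.165543, 5.945267], [2.2856, 0.4246]].
Δ = (-1.1839, -0.0637), so (p, q)₂ = (-0.3625, 0.2240).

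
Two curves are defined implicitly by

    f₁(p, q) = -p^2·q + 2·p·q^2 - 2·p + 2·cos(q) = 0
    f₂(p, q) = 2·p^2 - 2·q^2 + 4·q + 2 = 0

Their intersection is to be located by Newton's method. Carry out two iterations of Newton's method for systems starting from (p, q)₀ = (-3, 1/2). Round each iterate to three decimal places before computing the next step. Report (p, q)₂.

(0.343, 1.226)

At (-3, 1/2): F = (1.75517, 21.500).
Jacobian J = [[-2·p·q + 2·q^2 - 2, -p^2 + 4·p·q - 2·sin(q)], [4·p, -4·q + 4]].
At the point, J = [[1.500, -15.95885], [-12.000, 2.000]] (det J = -188.50621).
Solving J·Δ = −F gives Δ = (1.839, 0.283).
Then the next iterate is (p, q)₁ = (-1.161, 0.783).
Round to (-1.161, 0.783) and repeat: F = (1.26059, 6.60166), J = [[1.04430, -6.39499], [-4.644, 0.868]].
Δ = (1.504, 0.443), so (p, q)₂ = (0.343, 1.226).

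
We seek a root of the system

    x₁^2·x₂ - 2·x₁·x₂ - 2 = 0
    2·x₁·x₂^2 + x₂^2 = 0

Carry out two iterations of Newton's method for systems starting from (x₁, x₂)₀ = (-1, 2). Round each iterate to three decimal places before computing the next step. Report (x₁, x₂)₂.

(-0.500, 1.600)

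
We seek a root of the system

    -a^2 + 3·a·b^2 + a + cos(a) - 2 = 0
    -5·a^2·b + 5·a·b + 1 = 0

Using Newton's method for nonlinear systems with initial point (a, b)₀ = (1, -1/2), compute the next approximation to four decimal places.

At (1, -1/2): F = (-0.709698, 1.0000).
Jacobian J = [[-2·a + 3·b^2 - sin(a) + 1, 6·a·b], [-10·a·b + 5·b, -5·a^2 + 5·a]].
At the point, J = [[-1.091471, -3.0000], [2.5000, 0.0000]] (det J = 7.5000).
Solving J·Δ = −F gives Δ = (-0.4000, -0.0910).
Then the next iterate is (a, b)₁ = (0.6000, -0.5910).

(0.6000, -0.5910)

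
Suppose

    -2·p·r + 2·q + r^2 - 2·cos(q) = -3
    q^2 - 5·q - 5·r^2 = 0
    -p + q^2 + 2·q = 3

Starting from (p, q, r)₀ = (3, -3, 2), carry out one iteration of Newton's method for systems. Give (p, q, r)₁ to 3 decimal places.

At (3, -3, 2): F = (-9.02002, 4.000, -3.000).
Jacobian J = [[-2·r, 2·sin(q) + 2, -2·p + 2·r], [0, 2·q - 5, -10·r], [-1, 2·q + 2, 0]].
At the point, J = [[-4.000, 1.71776, -2.000], [0.000, -11.000, -20.000], [-1.000, -4.000, 0.000]] (det J = 376.35520).
Solving J·Δ = −F gives Δ = (-2.452, -0.137, 0.275).
Then the next iterate is (p, q, r)₁ = (0.548, -3.137, 2.275).

(0.548, -3.137, 2.275)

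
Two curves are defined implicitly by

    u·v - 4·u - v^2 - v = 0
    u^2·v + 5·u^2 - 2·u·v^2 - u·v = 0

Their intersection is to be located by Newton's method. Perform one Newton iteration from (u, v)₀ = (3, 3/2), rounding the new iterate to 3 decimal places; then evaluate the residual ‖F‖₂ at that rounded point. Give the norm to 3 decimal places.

6.943

At (3, 3/2): F = (-11.250, 40.500).
Jacobian J = [[v - 4, u - 2·v - 1], [2·u·v + 10·u - 2·v^2 - v, u^2 - 4·u·v - u]].
At the point, J = [[-2.500, -1.000], [33.000, -12.000]] (det J = 63.000).
Solving J·Δ = −F gives Δ = (-2.786, -4.286).
Then the next iterate is (u, v)₁ = (0.214, -2.786).
Re-evaluating at (0.214, -2.786): F = (-6.428, -2.62445), so ‖F‖₂ = 6.943.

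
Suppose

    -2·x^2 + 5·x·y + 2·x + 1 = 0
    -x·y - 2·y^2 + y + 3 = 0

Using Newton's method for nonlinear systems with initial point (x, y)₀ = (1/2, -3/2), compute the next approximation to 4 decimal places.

(0.3286, -1.1143)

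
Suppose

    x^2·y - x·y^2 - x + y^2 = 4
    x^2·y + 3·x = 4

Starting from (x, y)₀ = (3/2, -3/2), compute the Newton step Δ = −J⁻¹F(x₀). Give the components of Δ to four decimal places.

At (3/2, -3/2): F = (-10.0000, -2.8750).
Jacobian J = [[2·x·y - y^2 - 1, x^2 - 2·x·y + 2·y], [2·x·y + 3, x^2]].
At the point, J = [[-7.7500, 3.7500], [-1.5000, 2.2500]] (det J = -11.8125).
Solving J·Δ = −F gives Δ = (-0.9921, 0.6164).

(-0.9921, 0.6164)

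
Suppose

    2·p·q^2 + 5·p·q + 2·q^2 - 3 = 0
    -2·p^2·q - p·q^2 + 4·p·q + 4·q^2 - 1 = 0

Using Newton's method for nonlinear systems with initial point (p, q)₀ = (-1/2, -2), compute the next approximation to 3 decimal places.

(-0.183, -1.175)

At (-1/2, -2): F = (6.000, 22.000).
Jacobian J = [[2·q^2 + 5·q, 4·p·q + 5·p + 4·q], [-4·p·q - q^2 + 4·q, -2·p^2 - 2·p·q + 4·p + 8·q]].
At the point, J = [[-2.000, -6.500], [-16.000, -20.500]] (det J = -63.000).
Solving J·Δ = −F gives Δ = (0.317, 0.825).
Then the next iterate is (p, q)₁ = (-0.183, -1.175).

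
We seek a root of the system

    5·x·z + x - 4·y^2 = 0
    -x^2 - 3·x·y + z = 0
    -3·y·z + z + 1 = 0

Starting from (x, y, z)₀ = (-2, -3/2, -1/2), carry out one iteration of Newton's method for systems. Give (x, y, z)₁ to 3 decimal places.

At (-2, -3/2, -1/2): F = (-6.000, -13.500, -1.750).
Jacobian J = [[5·z + 1, -8·y, 5·x], [-2·x - 3·y, -3·x, 1], [0, -3·z, -3·y + 1]].
At the point, J = [[-1.500, 12.000, -10.000], [8.500, 6.000, 1.000], [0.000, 1.500, 5.500]] (det J = -735.750).
Solving J·Δ = −F gives Δ = (1.058, 0.731, 0.119).
Then the next iterate is (x, y, z)₁ = (-0.942, -0.769, -0.381).

(-0.942, -0.769, -0.381)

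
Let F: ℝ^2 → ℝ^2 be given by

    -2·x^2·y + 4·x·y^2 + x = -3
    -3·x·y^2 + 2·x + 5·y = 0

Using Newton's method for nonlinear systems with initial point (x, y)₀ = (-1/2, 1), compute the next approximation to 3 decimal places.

(-0.981, 0.252)

At (-1/2, 1): F = (0.000, 5.500).
Jacobian J = [[-4·x·y + 4·y^2 + 1, -2·x^2 + 8·x·y], [-3·y^2 + 2, -6·x·y + 5]].
At the point, J = [[7.000, -4.500], [-1.000, 8.000]] (det J = 51.500).
Solving J·Δ = −F gives Δ = (-0.481, -0.748).
Then the next iterate is (x, y)₁ = (-0.981, 0.252).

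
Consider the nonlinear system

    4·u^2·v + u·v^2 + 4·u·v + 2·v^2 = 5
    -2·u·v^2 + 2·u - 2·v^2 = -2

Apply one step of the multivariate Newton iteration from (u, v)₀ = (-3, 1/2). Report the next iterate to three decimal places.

(-1.694, 0.760)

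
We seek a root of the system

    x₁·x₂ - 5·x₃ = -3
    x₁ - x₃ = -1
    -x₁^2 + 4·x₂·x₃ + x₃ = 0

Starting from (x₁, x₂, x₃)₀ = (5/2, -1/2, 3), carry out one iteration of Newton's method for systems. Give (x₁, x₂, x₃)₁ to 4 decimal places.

At (5/2, -1/2, 3): F = (-13.2500, 0.5000, -9.2500).
Jacobian J = [[x₂, x₁, -5], [1, 0, -1], [-2·x₁, 4·x₃, 4·x₂ + 1]].
At the point, J = [[-0.5000, 2.5000, -5.0000], [1.0000, 0.0000, -1.0000], [-5.0000, 12.0000, -1.0000]] (det J = -51.0000).
Solving J·Δ = −F gives Δ = (-3.2279, -0.8015, -2.7279).
Then the next iterate is (x₁, x₂, x₃)₁ = (-0.7279, -1.3015, 0.2721).

(-0.7279, -1.3015, 0.2721)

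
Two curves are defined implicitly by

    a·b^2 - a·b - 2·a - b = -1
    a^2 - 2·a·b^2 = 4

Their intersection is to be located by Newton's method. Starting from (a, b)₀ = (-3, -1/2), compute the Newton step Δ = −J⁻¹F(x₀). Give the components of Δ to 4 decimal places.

At (-3, -1/2): F = (5.2500, 6.5000).
Jacobian J = [[b^2 - b - 2, 2·a·b - a - 1], [2·a - 2·b^2, -4·a·b]].
At the point, J = [[-1.2500, 5.0000], [-6.5000, -6.0000]] (det J = 40.0000).
Solving J·Δ = −F gives Δ = (1.6000, -0.6500).

(1.6000, -0.6500)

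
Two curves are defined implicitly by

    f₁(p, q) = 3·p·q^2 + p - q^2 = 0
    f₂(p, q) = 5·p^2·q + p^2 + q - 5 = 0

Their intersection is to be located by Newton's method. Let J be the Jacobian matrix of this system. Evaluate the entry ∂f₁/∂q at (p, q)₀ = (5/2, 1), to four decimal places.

13.0000

∂f₁/∂q = 6·p·q - 2·q.
At (5/2, 1) this is 13.0000.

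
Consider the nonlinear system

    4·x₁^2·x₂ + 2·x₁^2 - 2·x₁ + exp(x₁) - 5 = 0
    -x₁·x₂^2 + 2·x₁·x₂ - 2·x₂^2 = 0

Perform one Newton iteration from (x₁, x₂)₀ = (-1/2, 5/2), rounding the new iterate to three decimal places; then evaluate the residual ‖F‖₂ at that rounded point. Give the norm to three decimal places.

At (-1/2, 5/2): F = (-0.39347, -11.875).
Jacobian J = [[8·x₁·x₂ + 4·x₁ + exp(x₁) - 2, 4·x₁^2], [-x₂^2 + 2·x₂, -2·x₁·x₂ + 2·x₁ - 4·x₂]].
At the point, J = [[-13.39347, 1.000], [-1.250, -8.500]] (det J = 115.09449).
Solving J·Δ = −F gives Δ = (-0.132, -1.378).
Then the next iterate is (x₁, x₂)₁ = (-0.632, 1.122).
Re-evaluating at (-0.632, 1.122): F = (-0.61301, -3.14036), so ‖F‖₂ = 3.200.

3.200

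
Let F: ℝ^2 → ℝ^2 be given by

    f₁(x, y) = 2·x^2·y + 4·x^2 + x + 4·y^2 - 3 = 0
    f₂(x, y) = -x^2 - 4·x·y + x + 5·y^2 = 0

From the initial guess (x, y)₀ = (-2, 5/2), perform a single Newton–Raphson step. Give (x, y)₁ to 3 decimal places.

At (-2, 5/2): F = (56.000, 45.250).
Jacobian J = [[4·x·y + 8·x + 1, 2·x^2 + 8·y], [-2·x - 4·y + 1, -4·x + 10·y]].
At the point, J = [[-35.000, 28.000], [-5.000, 33.000]] (det J = -1015.000).
Solving J·Δ = −F gives Δ = (0.572, -1.284).
Then the next iterate is (x, y)₁ = (-1.428, 1.216).

(-1.428, 1.216)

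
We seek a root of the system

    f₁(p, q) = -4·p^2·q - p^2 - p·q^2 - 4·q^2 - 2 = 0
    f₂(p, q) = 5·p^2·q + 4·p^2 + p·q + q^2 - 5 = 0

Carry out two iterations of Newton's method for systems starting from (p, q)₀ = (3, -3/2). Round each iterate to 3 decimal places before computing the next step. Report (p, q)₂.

(1.946, -0.636)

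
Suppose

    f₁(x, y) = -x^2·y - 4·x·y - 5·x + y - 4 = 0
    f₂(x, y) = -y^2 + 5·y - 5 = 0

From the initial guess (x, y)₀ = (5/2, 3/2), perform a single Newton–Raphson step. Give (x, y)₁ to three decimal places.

(0.475, 1.375)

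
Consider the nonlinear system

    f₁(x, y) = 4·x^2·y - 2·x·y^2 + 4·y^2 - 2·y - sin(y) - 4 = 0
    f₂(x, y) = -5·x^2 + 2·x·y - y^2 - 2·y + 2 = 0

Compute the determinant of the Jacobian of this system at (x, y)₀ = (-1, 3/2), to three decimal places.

J = [[8·x·y - 2·y^2, 4·x^2 - 4·x·y + 8·y - cos(y) - 2], [-10·x + 2·y, 2·x - 2·y - 2]].
At the point, J = [[-16.500, 19.92926], [13.000, -7.000]].
det J = -143.580.

-143.580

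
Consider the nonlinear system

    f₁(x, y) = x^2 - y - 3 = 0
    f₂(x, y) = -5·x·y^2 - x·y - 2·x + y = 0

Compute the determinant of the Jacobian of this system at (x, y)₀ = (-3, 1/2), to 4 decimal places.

-117.7500

J = [[2·x, -1], [-5·y^2 - y - 2, -10·x·y - x + 1]].
At the point, J = [[-6.0000, -1.0000], [-3.7500, 19.0000]].
det J = -117.7500.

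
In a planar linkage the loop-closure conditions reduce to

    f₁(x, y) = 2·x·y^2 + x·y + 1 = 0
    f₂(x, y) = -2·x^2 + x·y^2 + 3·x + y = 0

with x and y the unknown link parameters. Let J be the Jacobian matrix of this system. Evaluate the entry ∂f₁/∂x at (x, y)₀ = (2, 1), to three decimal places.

3.000

∂f₁/∂x = 2·y^2 + y.
At (2, 1) this is 3.000.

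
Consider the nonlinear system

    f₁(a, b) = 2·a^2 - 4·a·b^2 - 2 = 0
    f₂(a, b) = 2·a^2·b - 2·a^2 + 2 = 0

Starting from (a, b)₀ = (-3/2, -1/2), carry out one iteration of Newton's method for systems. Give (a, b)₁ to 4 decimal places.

(-1.0333, -0.3778)

At (-3/2, -1/2): F = (4.0000, -4.7500).
Jacobian J = [[4·a - 4·b^2, -8·a·b], [4·a·b - 4·a, 2·a^2]].
At the point, J = [[-7.0000, -6.0000], [9.0000, 4.5000]] (det J = 22.5000).
Solving J·Δ = −F gives Δ = (0.4667, 0.1222).
Then the next iterate is (a, b)₁ = (-1.0333, -0.3778).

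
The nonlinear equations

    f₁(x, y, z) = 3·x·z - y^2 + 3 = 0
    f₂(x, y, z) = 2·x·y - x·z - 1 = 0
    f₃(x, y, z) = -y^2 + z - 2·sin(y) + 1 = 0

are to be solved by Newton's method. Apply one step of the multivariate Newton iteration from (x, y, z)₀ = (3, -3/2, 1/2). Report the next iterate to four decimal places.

(-1.5643, -2.0633, 0.8651)

At (3, -3/2, 1/2): F = (5.2500, -11.5000, 1.244990).
Jacobian J = [[3·z, -2·y, 3·x], [2·y - z, 2·x, -x], [0, -2·y - 2·cos(y), 1]].
At the point, J = [[1.5000, 3.0000, 9.0000], [-3.5000, 6.0000, -3.0000], [0.0000, 2.858526, 1.0000]] (det J = -57.680191).
Solving J·Δ = −F gives Δ = (-4.5643, -0.5633, 0.3651).
Then the next iterate is (x, y, z)₁ = (-1.5643, -2.0633, 0.8651).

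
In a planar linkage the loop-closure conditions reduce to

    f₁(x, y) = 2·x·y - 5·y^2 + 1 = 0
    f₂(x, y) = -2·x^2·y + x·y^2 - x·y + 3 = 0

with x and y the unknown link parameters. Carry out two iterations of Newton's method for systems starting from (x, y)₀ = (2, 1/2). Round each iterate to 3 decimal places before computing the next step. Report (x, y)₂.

(1.412, 0.857)

At (2, 1/2): F = (1.750, -1.500).
Jacobian J = [[2·y, 2·x - 10·y], [-4·x·y + y^2 - y, -2·x^2 + 2·x·y - x]].
At the point, J = [[1.000, -1.000], [-4.250, -8.000]] (det J = -12.250).
Solving J·Δ = −F gives Δ = (-1.265, 0.485).
Then the next iterate is (x, y)₁ = (0.735, 0.985).
Round to (0.735, 0.985) and repeat: F = (-2.40318, 1.92490), J = [[1.970, -8.380], [-2.91067, -0.36750]].
Δ = (0.677, -0.128), so (x, y)₂ = (1.412, 0.857).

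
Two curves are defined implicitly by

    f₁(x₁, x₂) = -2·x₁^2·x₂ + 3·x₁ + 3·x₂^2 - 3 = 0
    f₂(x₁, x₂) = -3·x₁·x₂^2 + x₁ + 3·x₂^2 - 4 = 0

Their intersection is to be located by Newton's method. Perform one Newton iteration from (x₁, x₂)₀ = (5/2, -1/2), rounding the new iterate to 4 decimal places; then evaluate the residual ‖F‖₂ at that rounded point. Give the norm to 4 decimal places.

At (5/2, -1/2): F = (11.5000, -2.6250).
Jacobian J = [[-4·x₁·x₂ + 3, -2·x₁^2 + 6·x₂], [-3·x₂^2 + 1, -6·x₁·x₂ + 6·x₂]].
At the point, J = [[8.0000, -15.5000], [0.2500, 4.5000]] (det J = 39.8750).
Solving J·Δ = −F gives Δ = (-0.2774, 0.5987).
Then the next iterate is (x₁, x₂)₁ = (2.2226, 0.0987).
Re-evaluating at (2.2226, 0.0987): F = (2.721879, -1.813131), so ‖F‖₂ = 3.2705.

3.2705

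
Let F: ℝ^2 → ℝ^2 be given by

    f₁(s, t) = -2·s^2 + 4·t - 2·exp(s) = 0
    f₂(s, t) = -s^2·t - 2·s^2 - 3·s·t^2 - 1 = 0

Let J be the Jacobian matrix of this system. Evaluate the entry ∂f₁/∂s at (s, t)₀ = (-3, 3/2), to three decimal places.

11.900

∂f₁/∂s = -4·s - 2·exp(s).
At (-3, 3/2) this is 11.900.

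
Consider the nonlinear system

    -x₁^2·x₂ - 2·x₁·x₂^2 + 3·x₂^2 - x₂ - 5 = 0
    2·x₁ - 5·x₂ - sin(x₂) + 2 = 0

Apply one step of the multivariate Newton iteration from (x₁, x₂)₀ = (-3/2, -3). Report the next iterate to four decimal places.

At (-3/2, -3): F = (58.7500, 14.141120).
Jacobian J = [[-2·x₁·x₂ - 2·x₂^2, -x₁^2 - 4·x₁·x₂ + 6·x₂ - 1], [2, -cos(x₂) - 5]].
At the point, J = [[-27.0000, -39.2500], [2.0000, -4.010008]] (det J = 186.770203).
Solving J·Δ = −F gives Δ = (-1.7104, 2.6734).
Then the next iterate is (x₁, x₂)₁ = (-3.2104, -0.3266).

(-3.2104, -0.3266)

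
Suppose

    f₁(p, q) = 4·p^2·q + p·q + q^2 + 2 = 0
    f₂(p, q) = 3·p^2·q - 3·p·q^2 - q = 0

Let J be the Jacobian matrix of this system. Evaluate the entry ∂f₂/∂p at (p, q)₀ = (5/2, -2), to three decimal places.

-42.000

∂f₂/∂p = 6·p·q - 3·q^2.
At (5/2, -2) this is -42.000.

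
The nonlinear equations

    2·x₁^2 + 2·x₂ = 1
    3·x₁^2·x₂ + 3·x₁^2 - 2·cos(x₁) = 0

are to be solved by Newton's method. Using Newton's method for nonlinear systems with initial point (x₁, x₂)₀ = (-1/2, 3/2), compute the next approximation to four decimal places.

At (-1/2, 3/2): F = (2.5000, 0.119835).
Jacobian J = [[4·x₁, 2], [6·x₁·x₂ + 6·x₁ + 2·sin(x₁), 3·x₁^2]].
At the point, J = [[-2.0000, 2.0000], [-8.458851, 0.7500]] (det J = 15.417702).
Solving J·Δ = −F gives Δ = (-0.1061, -1.3561).
Then the next iterate is (x₁, x₂)₁ = (-0.6061, 0.1439).

(-0.6061, 0.1439)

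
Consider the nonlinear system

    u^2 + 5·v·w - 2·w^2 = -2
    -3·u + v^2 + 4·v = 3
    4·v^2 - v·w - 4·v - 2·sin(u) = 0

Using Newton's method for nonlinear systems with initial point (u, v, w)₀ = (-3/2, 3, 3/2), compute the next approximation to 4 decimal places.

(2.0550, 1.8165, 1.1990)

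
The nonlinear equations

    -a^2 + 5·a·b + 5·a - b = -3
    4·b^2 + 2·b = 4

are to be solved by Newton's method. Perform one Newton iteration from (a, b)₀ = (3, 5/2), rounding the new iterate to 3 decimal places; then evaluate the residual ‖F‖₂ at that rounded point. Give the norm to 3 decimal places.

At (3, 5/2): F = (44.000, 26.000).
Jacobian J = [[-2·a + 5·b + 5, 5·a - 1], [0, 8·b + 2]].
At the point, J = [[11.500, 14.000], [0.000, 22.000]] (det J = 253.000).
Solving J·Δ = −F gives Δ = (-2.387, -1.182).
Then the next iterate is (a, b)₁ = (0.613, 1.318).
Re-evaluating at (0.613, 1.318): F = (8.41090, 5.58450), so ‖F‖₂ = 10.096.

10.096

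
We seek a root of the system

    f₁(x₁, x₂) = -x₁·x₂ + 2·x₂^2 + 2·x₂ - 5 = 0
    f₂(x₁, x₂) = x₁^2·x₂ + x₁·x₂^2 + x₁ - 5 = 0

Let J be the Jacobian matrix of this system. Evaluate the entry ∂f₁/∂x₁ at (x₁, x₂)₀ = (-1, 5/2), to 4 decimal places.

∂f₁/∂x₁ = -x₂.
At (-1, 5/2) this is -2.5000.

-2.5000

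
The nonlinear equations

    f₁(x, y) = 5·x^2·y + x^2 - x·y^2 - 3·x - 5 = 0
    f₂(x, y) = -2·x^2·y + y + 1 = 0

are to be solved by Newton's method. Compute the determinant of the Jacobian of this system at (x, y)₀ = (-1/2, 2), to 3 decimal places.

J = [[10·x·y + 2·x - y^2 - 3, 5·x^2 - 2·x·y], [-4·x·y, -2·x^2 + 1]].
At the point, J = [[-18.000, 3.250], [4.000, 0.500]].
det J = -22.000.

-22.000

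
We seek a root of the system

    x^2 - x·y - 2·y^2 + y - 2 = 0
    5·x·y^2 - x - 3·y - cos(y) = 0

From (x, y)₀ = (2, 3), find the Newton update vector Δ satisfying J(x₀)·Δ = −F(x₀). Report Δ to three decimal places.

(0.073, -1.456)

At (2, 3): F = (-19.000, 79.98999).
Jacobian J = [[2·x - y, -x - 4·y + 1], [5·y^2 - 1, 10·x·y + sin(y) - 3]].
At the point, J = [[1.000, -13.000], [44.000, 57.14112]] (det J = 629.14112).
Solving J·Δ = −F gives Δ = (0.073, -1.456).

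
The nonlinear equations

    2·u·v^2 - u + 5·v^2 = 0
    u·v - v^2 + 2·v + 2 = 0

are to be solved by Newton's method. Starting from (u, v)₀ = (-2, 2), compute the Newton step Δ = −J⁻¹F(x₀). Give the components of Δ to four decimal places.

(-0.4444, -0.7222)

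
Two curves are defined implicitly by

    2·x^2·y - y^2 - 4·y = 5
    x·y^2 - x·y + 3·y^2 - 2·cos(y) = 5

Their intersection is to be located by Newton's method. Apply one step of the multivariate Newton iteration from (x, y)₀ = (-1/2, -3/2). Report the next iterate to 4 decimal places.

(0.2111, -1.2332)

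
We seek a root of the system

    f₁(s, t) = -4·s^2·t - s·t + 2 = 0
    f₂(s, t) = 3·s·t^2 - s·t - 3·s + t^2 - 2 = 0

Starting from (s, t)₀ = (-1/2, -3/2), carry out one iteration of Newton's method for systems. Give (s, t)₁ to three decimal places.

At (-1/2, -3/2): F = (2.750, -2.375).
Jacobian J = [[-8·s·t - t, -4·s^2 - s], [3·t^2 - t - 3, 6·s·t - s + 2·t]].
At the point, J = [[-4.500, -0.500], [5.250, 2.000]] (det J = -6.375).
Solving J·Δ = −F gives Δ = (0.676, -0.588).
Then the next iterate is (s, t)₁ = (0.176, -2.088).

(0.176, -2.088)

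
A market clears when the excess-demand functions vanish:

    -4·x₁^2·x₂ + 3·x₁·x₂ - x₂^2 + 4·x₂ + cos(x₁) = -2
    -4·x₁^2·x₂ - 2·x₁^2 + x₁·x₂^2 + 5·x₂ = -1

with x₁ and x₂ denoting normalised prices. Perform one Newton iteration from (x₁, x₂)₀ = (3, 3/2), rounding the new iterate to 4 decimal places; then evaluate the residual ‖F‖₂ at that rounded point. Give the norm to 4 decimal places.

9.3570

At (3, 3/2): F = (-35.739992, -56.7500).
Jacobian J = [[-8·x₁·x₂ + 3·x₂ - sin(x₁), -4·x₁^2 + 3·x₁ - 2·x₂ + 4], [-8·x₁·x₂ - 4·x₁ + x₂^2, -4·x₁^2 + 2·x₁·x₂ + 5]].
At the point, J = [[-31.641120, -26.0000], [-45.7500, -22.0000]] (det J = -493.395360).
Solving J·Δ = −F gives Δ = (-1.3969, 0.3254).
Then the next iterate is (x₁, x₂)₁ = (1.6031, 1.8254).
Re-evaluating at (1.6031, 1.8254): F = (-4.048485, -8.435792), so ‖F‖₂ = 9.3570.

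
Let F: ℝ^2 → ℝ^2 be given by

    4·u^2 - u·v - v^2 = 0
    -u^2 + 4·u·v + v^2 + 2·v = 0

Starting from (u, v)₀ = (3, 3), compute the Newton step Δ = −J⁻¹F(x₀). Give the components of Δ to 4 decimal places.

At (3, 3): F = (18.0000, 42.0000).
Jacobian J = [[8·u - v, -u - 2·v], [-2·u + 4·v, 4·u + 2·v + 2]].
At the point, J = [[21.0000, -9.0000], [6.0000, 20.0000]] (det J = 474.0000).
Solving J·Δ = −F gives Δ = (-1.5570, -1.6329).

(-1.5570, -1.6329)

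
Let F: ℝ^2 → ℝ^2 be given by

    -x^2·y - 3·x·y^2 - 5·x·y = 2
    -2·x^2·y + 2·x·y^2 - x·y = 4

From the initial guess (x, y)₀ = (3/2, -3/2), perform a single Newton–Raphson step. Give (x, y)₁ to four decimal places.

At (3/2, -3/2): F = (2.5000, 11.7500).
Jacobian J = [[-2·x·y - 3·y^2 - 5·y, -x^2 - 6·x·y - 5·x], [-4·x·y + 2·y^2 - y, -2·x^2 + 4·x·y - x]].
At the point, J = [[5.2500, 3.7500], [15.0000, -15.0000]] (det J = -135.0000).
Solving J·Δ = −F gives Δ = (-0.6042, 0.1792).
Then the next iterate is (x, y)₁ = (0.8958, -1.3208).

(0.8958, -1.3208)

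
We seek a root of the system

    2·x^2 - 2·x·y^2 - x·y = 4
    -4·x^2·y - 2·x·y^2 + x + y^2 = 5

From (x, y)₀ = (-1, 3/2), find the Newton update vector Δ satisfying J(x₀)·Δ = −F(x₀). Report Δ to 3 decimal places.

(0.518, 0.169)

At (-1, 3/2): F = (4.000, -5.250).
Jacobian J = [[4·x - 2·y^2 - y, -4·x·y - x], [-8·x·y - 2·y^2 + 1, -4·x^2 - 4·x·y + 2·y]].
At the point, J = [[-10.000, 7.000], [8.500, 5.000]] (det J = -109.500).
Solving J·Δ = −F gives Δ = (0.518, 0.169).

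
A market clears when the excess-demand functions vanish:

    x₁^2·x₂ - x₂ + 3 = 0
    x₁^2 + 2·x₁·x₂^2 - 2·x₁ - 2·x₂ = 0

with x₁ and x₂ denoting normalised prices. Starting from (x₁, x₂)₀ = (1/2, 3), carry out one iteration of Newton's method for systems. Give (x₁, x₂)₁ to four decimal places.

(0.3106, 3.2424)

At (1/2, 3): F = (0.7500, 2.2500).
Jacobian J = [[2·x₁·x₂, x₁^2 - 1], [2·x₁ + 2·x₂^2 - 2, 4·x₁·x₂ - 2]].
At the point, J = [[3.0000, -0.7500], [17.0000, 4.0000]] (det J = 24.7500).
Solving J·Δ = −F gives Δ = (-0.1894, 0.2424).
Then the next iterate is (x₁, x₂)₁ = (0.3106, 3.2424).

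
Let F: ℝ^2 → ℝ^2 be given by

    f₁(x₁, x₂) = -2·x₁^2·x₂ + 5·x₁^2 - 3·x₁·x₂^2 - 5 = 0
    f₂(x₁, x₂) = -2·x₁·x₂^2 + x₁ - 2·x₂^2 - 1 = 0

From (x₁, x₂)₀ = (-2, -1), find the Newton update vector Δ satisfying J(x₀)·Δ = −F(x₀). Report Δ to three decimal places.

(1.308, -0.577)

At (-2, -1): F = (29.000, -1.000).
Jacobian J = [[-4·x₁·x₂ + 10·x₁ - 3·x₂^2, -2·x₁^2 - 6·x₁·x₂], [-2·x₂^2 + 1, -4·x₁·x₂ - 4·x₂]].
At the point, J = [[-31.000, -20.000], [-1.000, -4.000]] (det J = 104.000).
Solving J·Δ = −F gives Δ = (1.308, -0.577).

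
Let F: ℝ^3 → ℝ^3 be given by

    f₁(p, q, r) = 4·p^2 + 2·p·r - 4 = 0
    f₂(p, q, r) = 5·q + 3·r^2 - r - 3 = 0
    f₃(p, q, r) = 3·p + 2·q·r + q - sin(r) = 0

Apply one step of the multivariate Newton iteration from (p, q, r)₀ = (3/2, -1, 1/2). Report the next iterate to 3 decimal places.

(0.809, 0.219, 1.329)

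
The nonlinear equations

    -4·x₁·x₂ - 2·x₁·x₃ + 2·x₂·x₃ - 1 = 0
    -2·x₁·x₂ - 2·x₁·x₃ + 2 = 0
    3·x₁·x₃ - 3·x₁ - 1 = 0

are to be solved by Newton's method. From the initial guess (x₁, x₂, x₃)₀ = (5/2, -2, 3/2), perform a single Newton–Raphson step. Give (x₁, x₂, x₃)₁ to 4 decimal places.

At (5/2, -2, 3/2): F = (5.5000, 4.5000, 2.7500).
Jacobian J = [[-4·x₂ - 2·x₃, -4·x₁ + 2·x₃, -2·x₁ + 2·x₂], [-2·x₂ - 2·x₃, -2·x₁, -2·x₁], [3·x₃ - 3, 0, 3·x₁]].
At the point, J = [[5.0000, -7.0000, -9.0000], [1.0000, -5.0000, -5.0000], [1.5000, 0.0000, 7.5000]] (det J = -150.0000).
Solving J·Δ = −F gives Δ = (0.0167, 1.2733, -0.3700).
Then the next iterate is (x₁, x₂, x₃)₁ = (2.5167, -0.7267, 1.1300).

(2.5167, -0.7267, 1.1300)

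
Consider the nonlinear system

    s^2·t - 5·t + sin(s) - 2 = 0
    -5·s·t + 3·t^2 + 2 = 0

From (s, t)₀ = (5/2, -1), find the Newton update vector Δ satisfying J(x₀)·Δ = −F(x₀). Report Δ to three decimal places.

(-0.269, 0.873)

At (5/2, -1): F = (-2.65153, 17.500).
Jacobian J = [[2·s·t + cos(s), s^2 - 5], [-5·t, -5·s + 6·t]].
At the point, J = [[-5.80114, 1.250], [5.000, -18.500]] (det J = 101.07116).
Solving J·Δ = −F gives Δ = (-0.269, 0.873).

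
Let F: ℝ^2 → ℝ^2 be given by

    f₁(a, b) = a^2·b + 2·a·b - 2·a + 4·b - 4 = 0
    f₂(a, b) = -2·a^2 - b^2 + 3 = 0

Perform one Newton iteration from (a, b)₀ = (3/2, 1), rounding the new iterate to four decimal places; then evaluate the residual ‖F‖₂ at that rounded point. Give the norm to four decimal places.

At (3/2, 1): F = (2.2500, -2.5000).
Jacobian J = [[2·a·b + 2·b - 2, a^2 + 2·a + 4], [-4·a, -2·b]].
At the point, J = [[3.0000, 9.2500], [-6.0000, -2.0000]] (det J = 49.5000).
Solving J·Δ = −F gives Δ = (-0.3763, -0.1212).
Then the next iterate is (a, b)₁ = (1.1237, 0.8788).
Re-evaluating at (1.1237, 0.8788): F = (0.352477, -0.297693), so ‖F‖₂ = 0.4614.

0.4614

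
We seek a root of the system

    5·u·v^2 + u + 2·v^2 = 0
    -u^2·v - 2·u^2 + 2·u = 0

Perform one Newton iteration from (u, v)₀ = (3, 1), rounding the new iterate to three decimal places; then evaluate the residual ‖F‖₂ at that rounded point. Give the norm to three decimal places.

8.352

At (3, 1): F = (20.000, -21.000).
Jacobian J = [[5·v^2 + 1, 10·u·v + 4·v], [-2·u·v - 4·u + 2, -u^2]].
At the point, J = [[6.000, 34.000], [-16.000, -9.000]] (det J = 490.000).
Solving J·Δ = −F gives Δ = (-1.090, -0.396).
Then the next iterate is (u, v)₁ = (1.910, 0.604).
Re-evaluating at (1.910, 0.604): F = (6.12362, -5.67965), so ‖F‖₂ = 8.352.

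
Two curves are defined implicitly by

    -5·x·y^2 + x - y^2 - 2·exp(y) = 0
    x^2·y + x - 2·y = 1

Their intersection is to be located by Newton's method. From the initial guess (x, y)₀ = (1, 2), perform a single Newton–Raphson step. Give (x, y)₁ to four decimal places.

(1.1868, 0.9342)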